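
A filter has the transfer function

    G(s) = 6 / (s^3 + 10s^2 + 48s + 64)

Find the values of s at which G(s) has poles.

s = -4 ± 4j, -2

The poles are the roots of the denominator s^3 + 10s^2 + 48s + 64 = 0.
Trying s = -2: the polynomial evaluates to 0, so (s + 2) is a factor.
Dividing out leaves s^2 + 8s + 32 = 0.
The quadratic formula then gives s = -4 ± 4j.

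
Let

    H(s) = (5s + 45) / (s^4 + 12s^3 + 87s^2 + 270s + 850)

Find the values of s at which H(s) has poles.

The poles are the roots of the denominator s^4 + 12s^3 + 87s^2 + 270s + 850 = 0.
No real roots exist; factor into two real quadratics: (s^2 + 2s + 17)(s^2 + 10s + 50) = 0.
Each quadratic gives a conjugate pair via the quadratic formula.

s = -1 ± 4j, -5 ± 5j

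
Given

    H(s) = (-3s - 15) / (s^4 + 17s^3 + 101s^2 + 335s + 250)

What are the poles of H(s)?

The poles are the roots of the denominator s^4 + 17s^3 + 101s^2 + 335s + 250 = 0.
Trying s = -1: the polynomial evaluates to 0, so (s + 1) is a factor.
Dividing out leaves s^3 + 16s^2 + 85s + 250 = 0.
This factors further as (s^2 + 6s + 25)(s + 10) = 0.

s = -3 + 4j, -3 - 4j, -1, -10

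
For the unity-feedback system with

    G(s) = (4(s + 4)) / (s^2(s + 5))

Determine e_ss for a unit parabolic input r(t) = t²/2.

G(s) has 2 poles at the origin.
This is a Type 2 system. Ka = lim_{s→0} s^2·G(s) = 16/5.
e_ss = 1/Ka = 1/(16/5) = 5/16 ≈ 0.3125.

e_ss = 0.3125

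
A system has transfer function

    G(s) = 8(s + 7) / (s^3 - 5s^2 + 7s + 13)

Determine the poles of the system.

s = -1, 3 ± 2j

The poles are the roots of the denominator s^3 - 5s^2 + 7s + 13 = 0.
Trying s = -1: the polynomial evaluates to 0, so (s + 1) is a factor.
Dividing out leaves s^2 - 6s + 13 = 0.
The quadratic formula then gives s = 3 ± 2j.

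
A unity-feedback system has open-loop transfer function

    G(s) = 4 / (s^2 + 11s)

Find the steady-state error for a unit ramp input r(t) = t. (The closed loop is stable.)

e_ss = 2.750

G(s) has one pole at the origin.
This is a Type 1 system. Kv = lim_{s→0} s·G(s) = 4/11.
e_ss = 1/Kv = 1/(4/11) = 11/4 ≈ 2.750.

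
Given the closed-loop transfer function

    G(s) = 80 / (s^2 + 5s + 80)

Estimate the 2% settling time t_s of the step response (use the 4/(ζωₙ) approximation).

Comparing s^2 + 5s + 80 to s^2 + 2ζωₙs + ωₙ²: ωₙ = √80 ≈ 8.944 rad/s and ζ = 5/(2·√80) ≈ 0.2795.
ζωₙ = 5/2 = 2.5, so t_s ≈ 4/(ζωₙ) = 4/2.5 = 1.600 s.

t_s ≈ 1.600 s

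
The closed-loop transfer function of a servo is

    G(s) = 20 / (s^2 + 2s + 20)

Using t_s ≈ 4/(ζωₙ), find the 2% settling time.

t_s ≈ 4 s

Comparing s^2 + 2s + 20 to s^2 + 2ζωₙs + ωₙ²: ωₙ = √20 ≈ 4.472 rad/s and ζ = 2/(2·√20) ≈ 0.2236.
ζωₙ = 2/2 = 1, so t_s ≈ 4/(ζωₙ) = 4/1 = 4 s.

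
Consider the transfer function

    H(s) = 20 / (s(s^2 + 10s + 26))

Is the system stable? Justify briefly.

The poles can be read from the denominator factors: s = 0, -5 ± j.
Since the simple pole(s) at s = 0 lie on the jω-axis with none in the right half-plane, the system is marginally stable.

marginally stable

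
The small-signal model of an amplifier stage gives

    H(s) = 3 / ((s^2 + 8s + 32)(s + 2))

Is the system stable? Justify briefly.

stable

The poles can be read from the denominator factors: s = -4 + 4j, -4 - 4j, -2.
Since all poles lie strictly in the left half-plane, the system is stable.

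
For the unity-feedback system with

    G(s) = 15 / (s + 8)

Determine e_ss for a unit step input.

G(s) has no poles at the origin.
This is a Type 0 system. Kp = lim_{s→0} G(s) = 15/8.
e_ss = 1/(1 + Kp) = 1/(1 + 15/8) = 8/23 ≈ 0.3478.

e_ss = 0.3478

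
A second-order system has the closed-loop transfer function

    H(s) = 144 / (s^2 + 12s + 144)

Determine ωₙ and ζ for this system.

ωₙ = 12 rad/s, ζ = 0.5

Compare the denominator to the standard form s^2 + 2ζωₙs + ωₙ².
ωₙ² = 144, so ωₙ = 12 rad/s.
2ζωₙ = 12, so ζ = 12/(2·12) = 0.5.
With ζ = 0.5 the response is underdamped.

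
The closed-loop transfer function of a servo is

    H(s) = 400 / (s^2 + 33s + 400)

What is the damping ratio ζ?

ζ = 0.825

Compare the denominator to the standard form s^2 + 2ζωₙs + ωₙ².
ωₙ² = 400, so ωₙ = 20 rad/s.
2ζωₙ = 33, so ζ = 33/(2·20) = 0.825.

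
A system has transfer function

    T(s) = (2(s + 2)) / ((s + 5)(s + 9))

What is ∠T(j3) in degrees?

∠T(j3) ≈ 6.911°

At s = j3: numerator = 4 + j6, denominator = 36 + j42.
∠T = ∠num − ∠den = 56.310° − (49.399°) = 6.911°.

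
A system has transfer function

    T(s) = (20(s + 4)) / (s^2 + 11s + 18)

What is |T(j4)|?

Substitute s = j4: numerator = 80 + j80, denominator = 2 + j44.
|T(j4)| = |80 + j80| / |2 + j44| = 113.14 / 44.045 ≈ 2.569.

|T(j4)| ≈ 2.569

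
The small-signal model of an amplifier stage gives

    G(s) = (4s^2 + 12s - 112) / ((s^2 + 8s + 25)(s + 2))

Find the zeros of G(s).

Set the numerator to zero: 4s^2 + 12s - 112 = 0, i.e. 4·(s^2 + 3s - 28) = 0.
Factoring: (s + 7)(s - 4) = 0.

s = -7, 4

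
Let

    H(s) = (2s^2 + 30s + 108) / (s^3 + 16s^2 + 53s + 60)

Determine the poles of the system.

s = -2 ± j, -12

The poles are the roots of the denominator s^3 + 16s^2 + 53s + 60 = 0.
Trying s = -12: the polynomial evaluates to 0, so (s + 12) is a factor.
Dividing out leaves s^2 + 4s + 5 = 0.
The quadratic formula then gives s = -2 ± 1j.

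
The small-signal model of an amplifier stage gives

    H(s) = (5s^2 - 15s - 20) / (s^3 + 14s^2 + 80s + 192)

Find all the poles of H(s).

The poles are the roots of the denominator s^3 + 14s^2 + 80s + 192 = 0.
Trying s = -6: the polynomial evaluates to 0, so (s + 6) is a factor.
Dividing out leaves s^2 + 8s + 32 = 0.
The quadratic formula then gives s = -4 ± 4j.

s = -4 + 4j, -4 - 4j, -6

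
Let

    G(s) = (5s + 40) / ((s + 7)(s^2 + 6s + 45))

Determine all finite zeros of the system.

Set the numerator to zero: 5s + 40 = 0, i.e. 5·(s + 8) = 0.
So s = -8.

s = -8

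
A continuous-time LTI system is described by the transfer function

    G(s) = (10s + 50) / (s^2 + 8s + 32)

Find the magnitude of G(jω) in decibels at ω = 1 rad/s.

|G(j1)|_dB ≈ 4.04 dB

Substitute s = j1: numerator = 50 + j10, denominator = 31 + j8.
|G(j1)| = |50 + j10| / |31 + j8| = 50.990 / 32.016 ≈ 1.593.
In decibels: 20·log₁₀(1.593) ≈ 4.04 dB.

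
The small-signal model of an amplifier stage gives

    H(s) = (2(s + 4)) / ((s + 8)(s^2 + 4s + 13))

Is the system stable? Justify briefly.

stable

The poles can be read from the denominator factors: s = -8, -2 + 3j, -2 - 3j.
Since all poles lie strictly in the left half-plane, the system is stable.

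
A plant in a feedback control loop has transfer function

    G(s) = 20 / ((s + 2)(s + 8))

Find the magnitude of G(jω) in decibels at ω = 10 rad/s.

|G(j10)|_dB ≈ -16.3 dB

Substitute s = j10: numerator = 20, denominator = -84 + j100.
|G(j10)| = |20| / |-84 + j100| = 20 / 130.60 ≈ 0.1531.
In decibels: 20·log₁₀(0.1531) ≈ -16.3 dB.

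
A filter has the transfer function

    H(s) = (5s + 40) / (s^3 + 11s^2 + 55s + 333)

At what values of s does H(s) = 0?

s = -8

Set the numerator to zero: 5s + 40 = 0, i.e. 5·(s + 8) = 0.
So s = -8.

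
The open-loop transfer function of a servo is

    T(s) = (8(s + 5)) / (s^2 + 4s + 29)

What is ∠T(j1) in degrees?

∠T(j1) ≈ 3.180°

At s = j1: numerator = 40 + j8, denominator = 28 + j4.
∠T = ∠num − ∠den = 11.310° − (8.1301°) = 3.180°.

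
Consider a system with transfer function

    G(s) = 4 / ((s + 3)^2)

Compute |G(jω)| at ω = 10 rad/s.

Substitute s = j10: numerator = 4, denominator = -91 + j60.
|G(j10)| = |4| / |-91 + j60| = 4 / 109 ≈ 0.03670.

|G(j10)| ≈ 0.03670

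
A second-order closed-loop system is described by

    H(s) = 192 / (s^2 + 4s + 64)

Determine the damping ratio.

Compare the denominator to the standard form s^2 + 2ζωₙs + ωₙ².
ωₙ² = 64, so ωₙ = 8 rad/s.
2ζωₙ = 4, so ζ = 4/(2·8) = 0.25.
With ζ = 0.25 the response is underdamped.

ζ = 0.25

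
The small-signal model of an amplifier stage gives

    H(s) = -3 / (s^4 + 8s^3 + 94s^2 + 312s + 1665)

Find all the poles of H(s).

The poles are the roots of the denominator s^4 + 8s^3 + 94s^2 + 312s + 1665 = 0.
No real roots exist; factor into two real quadratics: (s^2 + 6s + 45)(s^2 + 2s + 37) = 0.
Each quadratic gives a conjugate pair via the quadratic formula.

s = -3 ± 6j, -1 ± 6j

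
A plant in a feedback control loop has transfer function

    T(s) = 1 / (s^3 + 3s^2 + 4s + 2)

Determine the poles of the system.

s = -1 + j, -1 - j, -1

The poles are the roots of the denominator s^3 + 3s^2 + 4s + 2 = 0.
Trying s = -1: the polynomial evaluates to 0, so (s + 1) is a factor.
Dividing out leaves s^2 + 2s + 2 = 0.
The quadratic formula then gives s = -1 ± 1j.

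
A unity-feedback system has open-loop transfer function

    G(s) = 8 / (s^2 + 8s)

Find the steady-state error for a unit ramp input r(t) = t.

G(s) has one pole at the origin.
This is a Type 1 system. Kv = lim_{s→0} s·G(s) = 8/8 = 1.
e_ss = 1/Kv = 1/(1) = 1.

e_ss = 1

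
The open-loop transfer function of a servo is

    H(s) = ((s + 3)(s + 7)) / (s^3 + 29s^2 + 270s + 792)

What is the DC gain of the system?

H(0) = 7/264 ≈ 0.02652

Set s = 0: H(0) = (21) / (792) = 7/264.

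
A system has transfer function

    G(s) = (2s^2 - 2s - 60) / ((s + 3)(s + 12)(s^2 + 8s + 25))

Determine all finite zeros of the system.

Set the numerator to zero: 2s^2 - 2s - 60 = 0, i.e. 2·(s^2 - s - 30) = 0.
Factoring: (s + 5)(s - 6) = 0.

s = -5, 6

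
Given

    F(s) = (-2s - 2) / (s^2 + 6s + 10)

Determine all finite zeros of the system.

Set the numerator to zero: -2s - 2 = 0, i.e. -2·(s + 1) = 0.
So s = -1.

s = -1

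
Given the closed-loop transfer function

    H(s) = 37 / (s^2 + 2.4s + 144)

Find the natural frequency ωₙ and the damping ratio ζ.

Compare the denominator to the standard form s^2 + 2ζωₙs + ωₙ².
ωₙ² = 144, so ωₙ = 12 rad/s.
2ζωₙ = 2.4, so ζ = 2.4/(2·12) = 0.1.

ωₙ = 12 rad/s, ζ = 0.1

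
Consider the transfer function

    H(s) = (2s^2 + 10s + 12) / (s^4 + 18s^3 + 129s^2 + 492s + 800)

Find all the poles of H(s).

s = -4, -3 + 4j, -3 - 4j, -8

The poles are the roots of the denominator s^4 + 18s^3 + 129s^2 + 492s + 800 = 0.
Trying s = -4: the polynomial evaluates to 0, so (s + 4) is a factor.
Dividing out leaves s^3 + 14s^2 + 73s + 200 = 0.
This factors further as (s^2 + 6s + 25)(s + 8) = 0.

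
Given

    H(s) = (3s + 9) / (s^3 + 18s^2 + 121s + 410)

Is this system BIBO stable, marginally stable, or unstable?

The denominator s^3 + 18s^2 + 121s + 410 factors as (s + 10)(s^2 + 8s + 41), giving poles at s = -10, -4 ± 5j.
Since all poles lie strictly in the left half-plane, the system is stable.

stable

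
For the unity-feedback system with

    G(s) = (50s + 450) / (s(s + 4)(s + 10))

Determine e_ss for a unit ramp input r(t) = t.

e_ss = 0.08889

G(s) has one pole at the origin.
This is a Type 1 system. Kv = lim_{s→0} s·G(s) = 450/40 = 45/4.
e_ss = 1/Kv = 1/(45/4) = 4/45 ≈ 0.08889.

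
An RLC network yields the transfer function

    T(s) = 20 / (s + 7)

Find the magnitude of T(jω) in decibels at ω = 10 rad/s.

Substitute s = j10: numerator = 20, denominator = 7 + j10.
|T(j10)| = |20| / |7 + j10| = 20 / 12.207 ≈ 1.638.
In decibels: 20·log₁₀(1.638) ≈ 4.29 dB.

|T(j10)|_dB ≈ 4.29 dB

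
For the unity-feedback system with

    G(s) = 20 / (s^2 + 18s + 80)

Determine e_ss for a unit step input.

e_ss = 0.8000

G(s) has no poles at the origin.
This is a Type 0 system. Kp = lim_{s→0} G(s) = 20/80 = 1/4.
e_ss = 1/(1 + Kp) = 1/(1 + 1/4) = 4/5 ≈ 0.8000.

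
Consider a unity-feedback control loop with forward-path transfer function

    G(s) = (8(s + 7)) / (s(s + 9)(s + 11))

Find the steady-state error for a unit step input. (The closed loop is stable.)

G(s) has one pole at the origin.
This is a Type 1 system; for a step input the steady-state error is zero.

e_ss = 0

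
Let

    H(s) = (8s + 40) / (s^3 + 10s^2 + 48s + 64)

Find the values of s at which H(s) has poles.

s = -4 ± 4j, -2

The poles are the roots of the denominator s^3 + 10s^2 + 48s + 64 = 0.
Trying s = -2: the polynomial evaluates to 0, so (s + 2) is a factor.
Dividing out leaves s^2 + 8s + 32 = 0.
The quadratic formula then gives s = -4 ± 4j.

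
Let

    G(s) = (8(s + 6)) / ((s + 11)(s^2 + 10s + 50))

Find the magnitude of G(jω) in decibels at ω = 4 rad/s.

Substitute s = j4: numerator = 48 + j32, denominator = 214 + j576.
|G(j4)| = |48 + j32| / |214 + j576| = 57.689 / 614.47 ≈ 0.09388.
In decibels: 20·log₁₀(0.09388) ≈ -20.5 dB.

|G(j4)|_dB ≈ -20.5 dB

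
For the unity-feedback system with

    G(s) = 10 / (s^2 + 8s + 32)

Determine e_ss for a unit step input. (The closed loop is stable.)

e_ss = 0.7619

G(s) has no poles at the origin.
This is a Type 0 system. Kp = lim_{s→0} G(s) = 10/32 = 5/16.
e_ss = 1/(1 + Kp) = 1/(1 + 5/16) = 16/21 ≈ 0.7619.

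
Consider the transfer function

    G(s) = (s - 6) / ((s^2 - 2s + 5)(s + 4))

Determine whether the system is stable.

unstable

The poles can be read from the denominator factors: s = 1 ± 2j, -4.
Since the pole(s) at s = 1 ± 2j lie in the right half-plane, the system is unstable.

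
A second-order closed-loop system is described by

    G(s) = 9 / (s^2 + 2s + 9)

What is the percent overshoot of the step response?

%OS ≈ 32.9%

Comparing s^2 + 2s + 9 to s^2 + 2ζωₙs + ωₙ²: ωₙ = 3 rad/s and ζ = 2/(2·3) ≈ 0.3333.
%OS = 100·exp(−πζ/√(1−ζ²)) = 100·exp(−π·0.3333/√(1−0.3333²)) ≈ 32.9%.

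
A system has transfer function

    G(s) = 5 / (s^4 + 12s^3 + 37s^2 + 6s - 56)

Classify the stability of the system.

The denominator s^4 + 12s^3 + 37s^2 + 6s - 56 factors as (s + 2)(s + 7)(s + 4)(s - 1), giving poles at s = -2, -7, -4, 1.
Since the pole(s) at s = 1 lie in the right half-plane, the system is unstable.

unstable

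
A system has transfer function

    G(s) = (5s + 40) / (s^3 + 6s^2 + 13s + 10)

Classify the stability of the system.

stable

The denominator s^3 + 6s^2 + 13s + 10 factors as (s + 2)(s^2 + 4s + 5), giving poles at s = -2, -2 ± j.
Since all poles lie strictly in the left half-plane, the system is stable.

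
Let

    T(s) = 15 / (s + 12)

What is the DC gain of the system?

T(0) = 5/4 ≈ 1.250

Set s = 0: T(0) = (15) / (12) = 5/4.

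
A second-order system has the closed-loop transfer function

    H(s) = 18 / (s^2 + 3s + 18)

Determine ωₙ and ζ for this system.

Compare the denominator to the standard form s^2 + 2ζωₙs + ωₙ².
ωₙ² = 18, so ωₙ = √18 ≈ 4.243 rad/s.
2ζωₙ = 3, so ζ = 3/(2·√18) ≈ 0.3536.
With ζ = 0.3536 the response is underdamped.

ωₙ ≈ 4.243 rad/s, ζ ≈ 0.3536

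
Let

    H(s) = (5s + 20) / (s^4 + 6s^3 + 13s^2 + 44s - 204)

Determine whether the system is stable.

The denominator s^4 + 6s^3 + 13s^2 + 44s - 204 factors as (s^2 + 2s + 17)(s + 6)(s - 2), giving poles at s = -1 + 4j, -1 - 4j, -6, 2.
Since the pole(s) at s = 2 lie in the right half-plane, the system is unstable.

unstable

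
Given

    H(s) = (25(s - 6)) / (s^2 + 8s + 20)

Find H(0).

H(0) = -15/2 ≈ -7.500

At s = 0 each factor (s + a) contributes a and each (s^2 + bs + c) contributes c.
H(0) = 25·(-6) / ((20)) = -150/20 = -15/2.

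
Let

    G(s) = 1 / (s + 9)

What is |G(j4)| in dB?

|G(j4)|_dB ≈ -19.9 dB

Substitute s = j4: numerator = 1, denominator = 9 + j4.
|G(j4)| = |1| / |9 + j4| = 1 / 9.8489 ≈ 0.1015.
In decibels: 20·log₁₀(0.1015) ≈ -19.9 dB.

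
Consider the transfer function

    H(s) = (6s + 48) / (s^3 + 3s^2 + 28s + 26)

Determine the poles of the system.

The poles are the roots of the denominator s^3 + 3s^2 + 28s + 26 = 0.
Trying s = -1: the polynomial evaluates to 0, so (s + 1) is a factor.
Dividing out leaves s^2 + 2s + 26 = 0.
The quadratic formula then gives s = -1 ± 5j.

s = -1 + 5j, -1 - 5j, -1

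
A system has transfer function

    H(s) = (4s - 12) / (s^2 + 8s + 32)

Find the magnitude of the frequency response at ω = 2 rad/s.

|H(j2)| ≈ 0.4472

Substitute s = j2: numerator = -12 + j8, denominator = 28 + j16.
|H(j2)| = |-12 + j8| / |28 + j16| = 14.422 / 32.249 ≈ 0.4472.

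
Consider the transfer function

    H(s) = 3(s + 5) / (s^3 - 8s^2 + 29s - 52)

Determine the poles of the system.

s = 2 + 3j, 2 - 3j, 4

The poles are the roots of the denominator s^3 - 8s^2 + 29s - 52 = 0.
Trying s = 4: the polynomial evaluates to 0, so (s - 4) is a factor.
Dividing out leaves s^2 - 4s + 13 = 0.
The quadratic formula then gives s = 2 ± 3j.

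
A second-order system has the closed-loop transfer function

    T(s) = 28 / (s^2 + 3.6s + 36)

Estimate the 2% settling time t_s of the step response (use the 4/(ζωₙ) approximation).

t_s ≈ 2.222 s

Comparing s^2 + 3.6s + 36 to s^2 + 2ζωₙs + ωₙ²: ωₙ = 6 rad/s and ζ = 3.6/(2·6) = 0.3.
ζωₙ = 3.6/2 = 1.8, so t_s ≈ 4/(ζωₙ) = 4/1.8 ≈ 2.222 s.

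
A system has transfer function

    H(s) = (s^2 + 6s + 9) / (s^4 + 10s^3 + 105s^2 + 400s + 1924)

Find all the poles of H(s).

The poles are the roots of the denominator s^4 + 10s^3 + 105s^2 + 400s + 1924 = 0.
No real roots exist; factor into two real quadratics: (s^2 + 8s + 52)(s^2 + 2s + 37) = 0.
Each quadratic gives a conjugate pair via the quadratic formula.

s = -4 + 6j, -4 - 6j, -1 + 6j, -1 - 6j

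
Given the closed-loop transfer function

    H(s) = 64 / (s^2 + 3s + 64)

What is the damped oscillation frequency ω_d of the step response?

Comparing s^2 + 3s + 64 to s^2 + 2ζωₙs + ωₙ²: ωₙ = 8 rad/s and ζ = 3/(2·8) = 0.1875.
ζωₙ = 3/2 = 1.5, so ω_d = ωₙ√(1−ζ²) = √(ωₙ² − (ζωₙ)²) = √(64 − 1.5²) = √61.75 ≈ 7.858 rad/s.

ω_d ≈ 7.858 rad/s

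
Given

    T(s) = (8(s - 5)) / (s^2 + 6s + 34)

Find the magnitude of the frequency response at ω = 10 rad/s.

Substitute s = j10: numerator = -40 + j80, denominator = -66 + j60.
|T(j10)| = |-40 + j80| / |-66 + j60| = 89.443 / 89.196 ≈ 1.003.

|T(j10)| ≈ 1.003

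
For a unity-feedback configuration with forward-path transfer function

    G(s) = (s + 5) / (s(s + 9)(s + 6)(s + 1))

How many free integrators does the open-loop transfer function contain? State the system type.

The denominator has 1 factor of s at the origin (free integrator), so this is a Type 1 system.

Type 1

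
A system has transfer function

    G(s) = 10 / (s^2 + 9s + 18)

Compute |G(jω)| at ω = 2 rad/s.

|G(j2)| ≈ 0.4385

Substitute s = j2: numerator = 10, denominator = 14 + j18.
|G(j2)| = |10| / |14 + j18| = 10 / 22.804 ≈ 0.4385.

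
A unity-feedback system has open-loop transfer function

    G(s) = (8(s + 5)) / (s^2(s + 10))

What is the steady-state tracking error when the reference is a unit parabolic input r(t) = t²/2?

G(s) has 2 poles at the origin.
This is a Type 2 system. Ka = lim_{s→0} s^2·G(s) = 40/10 = 4.
e_ss = 1/Ka = 1/(4) = 1/4 ≈ 0.2500.

e_ss = 0.2500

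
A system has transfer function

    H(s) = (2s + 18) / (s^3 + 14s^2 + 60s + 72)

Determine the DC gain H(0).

Set s = 0: H(0) = (18) / (72) = 1/4.

H(0) = 1/4 ≈ 0.2500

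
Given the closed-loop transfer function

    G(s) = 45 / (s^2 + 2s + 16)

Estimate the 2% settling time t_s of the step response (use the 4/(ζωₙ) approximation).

t_s ≈ 4 s

Comparing s^2 + 2s + 16 to s^2 + 2ζωₙs + ωₙ²: ωₙ = 4 rad/s and ζ = 2/(2·4) = 0.25.
ζωₙ = 2/2 = 1, so t_s ≈ 4/(ζωₙ) = 4/1 = 4 s.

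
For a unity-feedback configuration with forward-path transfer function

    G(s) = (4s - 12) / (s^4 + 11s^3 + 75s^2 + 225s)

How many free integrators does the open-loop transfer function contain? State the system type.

Type 1

Factor s from the denominator: s^4 + 11s^3 + 75s^2 + 225s = s·(s^3 + 11s^2 + 75s + 225).
There is 1 pole at the origin, so the system is Type 1.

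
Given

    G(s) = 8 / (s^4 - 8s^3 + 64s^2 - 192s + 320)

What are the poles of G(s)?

s = 2 ± 6j, 2 ± 2j

The poles are the roots of the denominator s^4 - 8s^3 + 64s^2 - 192s + 320 = 0.
No real roots exist; factor into two real quadratics: (s^2 - 4s + 40)(s^2 - 4s + 8) = 0.
Each quadratic gives a conjugate pair via the quadratic formula.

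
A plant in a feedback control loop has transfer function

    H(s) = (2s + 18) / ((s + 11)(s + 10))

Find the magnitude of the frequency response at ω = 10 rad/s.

|H(j10)| ≈ 0.1280

Substitute s = j10: numerator = 18 + j20, denominator = 10 + j210.
|H(j10)| = |18 + j20| / |10 + j210| = 26.907 / 210.24 ≈ 0.1280.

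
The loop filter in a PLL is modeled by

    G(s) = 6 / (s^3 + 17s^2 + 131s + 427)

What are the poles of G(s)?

The poles are the roots of the denominator s^3 + 17s^2 + 131s + 427 = 0.
Trying s = -7: the polynomial evaluates to 0, so (s + 7) is a factor.
Dividing out leaves s^2 + 10s + 61 = 0.
The quadratic formula then gives s = -5 ± 6j.

s = -5 + 6j, -5 - 6j, -7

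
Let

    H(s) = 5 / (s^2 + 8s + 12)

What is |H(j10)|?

Substitute s = j10: numerator = 5, denominator = -88 + j80.
|H(j10)| = |5| / |-88 + j80| = 5 / 118.93 ≈ 0.04204.

|H(j10)| ≈ 0.04204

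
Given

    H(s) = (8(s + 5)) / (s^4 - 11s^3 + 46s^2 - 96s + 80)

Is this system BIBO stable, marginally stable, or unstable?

unstable

The denominator s^4 - 11s^3 + 46s^2 - 96s + 80 factors as (s - 2)(s - 5)(s^2 - 4s + 8), giving poles at s = 2, 5, 2 + 2j, 2 - 2j.
Since the pole(s) at s = 2, 5, 2 + 2j, 2 - 2j lie in the right half-plane, the system is unstable.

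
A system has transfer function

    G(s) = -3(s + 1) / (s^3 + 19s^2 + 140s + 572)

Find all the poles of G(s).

The poles are the roots of the denominator s^3 + 19s^2 + 140s + 572 = 0.
Trying s = -11: the polynomial evaluates to 0, so (s + 11) is a factor.
Dividing out leaves s^2 + 8s + 52 = 0.
The quadratic formula then gives s = -4 ± 6j.

s = -4 ± 6j, -11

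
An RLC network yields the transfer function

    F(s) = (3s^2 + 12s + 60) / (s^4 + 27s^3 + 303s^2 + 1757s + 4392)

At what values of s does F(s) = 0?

s = -2 + 4j, -2 - 4j

Set the numerator to zero: 3s^2 + 12s + 60 = 0, i.e. 3·(s^2 + 4s + 20) = 0.
Factoring: (s^2 + 4s + 20) = 0.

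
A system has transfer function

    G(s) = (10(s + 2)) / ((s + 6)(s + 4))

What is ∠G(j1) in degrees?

∠G(j1) ≈ 3.066°

At s = j1: numerator = 20 + j10, denominator = 23 + j10.
∠G = ∠num − ∠den = 26.565° − (23.499°) = 3.066°.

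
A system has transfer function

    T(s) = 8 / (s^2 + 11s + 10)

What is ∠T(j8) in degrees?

At s = j8: numerator = 8, denominator = -54 + j88.
∠T = ∠num − ∠den = 0° − (121.53°) = -121.5°.

∠T(j8) ≈ -121.5°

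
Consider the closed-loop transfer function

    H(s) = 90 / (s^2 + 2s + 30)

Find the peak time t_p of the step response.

t_p ≈ 0.5834 s

Comparing s^2 + 2s + 30 to s^2 + 2ζωₙs + ωₙ²: ωₙ = √30 ≈ 5.477 rad/s and ζ = 2/(2·√30) ≈ 0.1826.
ζωₙ = 2/2 = 1, so ω_d = ωₙ√(1−ζ²) = √(ωₙ² − (ζωₙ)²) = √(30 − 1²) = √29 ≈ 5.385 rad/s.
t_p = π/ω_d = π/5.385 ≈ 0.5834 s.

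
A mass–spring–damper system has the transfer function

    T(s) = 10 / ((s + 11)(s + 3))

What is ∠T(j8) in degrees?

At s = j8: numerator = 10, denominator = -31 + j112.
∠T = ∠num − ∠den = 0° − (105.47°) = -105.5°.

∠T(j8) ≈ -105.5°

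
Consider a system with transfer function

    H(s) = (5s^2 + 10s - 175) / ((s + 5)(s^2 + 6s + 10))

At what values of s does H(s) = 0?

s = -7, 5

Set the numerator to zero: 5s^2 + 10s - 175 = 0, i.e. 5·(s^2 + 2s - 35) = 0.
Factoring: (s + 7)(s - 5) = 0.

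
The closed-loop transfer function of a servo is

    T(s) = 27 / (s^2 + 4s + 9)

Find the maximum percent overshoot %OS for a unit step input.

Comparing s^2 + 4s + 9 to s^2 + 2ζωₙs + ωₙ²: ωₙ = 3 rad/s and ζ = 4/(2·3) ≈ 0.6667.
%OS = 100·exp(−πζ/√(1−ζ²)) = 100·exp(−π·0.6667/√(1−0.6667²)) ≈ 6.02%.

%OS ≈ 6.02%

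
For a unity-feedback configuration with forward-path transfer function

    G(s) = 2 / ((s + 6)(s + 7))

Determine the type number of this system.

The denominator has no factor of s at the origin — no free integrator — so this is a Type 0 system.

Type 0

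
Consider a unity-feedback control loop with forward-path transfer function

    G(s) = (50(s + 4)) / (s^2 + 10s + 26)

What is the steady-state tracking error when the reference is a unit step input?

e_ss = 0.1150

G(s) has no poles at the origin.
This is a Type 0 system. Kp = lim_{s→0} G(s) = 200/26 = 100/13.
e_ss = 1/(1 + Kp) = 1/(1 + 100/13) = 13/113 ≈ 0.1150.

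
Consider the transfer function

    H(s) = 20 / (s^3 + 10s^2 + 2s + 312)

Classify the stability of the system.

unstable

The denominator s^3 + 10s^2 + 2s + 312 factors as (s + 12)(s^2 - 2s + 26), giving poles at s = -12, 1 ± 5j.
Since the pole(s) at s = 1 + 5j, 1 - 5j lie in the right half-plane, the system is unstable.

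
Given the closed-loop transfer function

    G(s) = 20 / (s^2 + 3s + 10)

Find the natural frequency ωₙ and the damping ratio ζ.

Compare the denominator to the standard form s^2 + 2ζωₙs + ωₙ².
ωₙ² = 10, so ωₙ = √10 ≈ 3.162 rad/s.
2ζωₙ = 3, so ζ = 3/(2·√10) ≈ 0.4743.
With ζ = 0.4743 the response is underdamped.

ωₙ ≈ 3.162 rad/s, ζ ≈ 0.4743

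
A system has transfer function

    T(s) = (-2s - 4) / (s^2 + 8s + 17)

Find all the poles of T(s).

s = -4 + j, -4 - j

The poles are the roots of the denominator s^2 + 8s + 17 = 0.
Using the quadratic formula: s = (-8 ± √(-4))/2 = -4 ± 1j.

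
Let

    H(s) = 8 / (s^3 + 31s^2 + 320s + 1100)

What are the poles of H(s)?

s = -10, -10, -11

The poles are the roots of the denominator s^3 + 31s^2 + 320s + 1100 = 0.
Trying s = -10: the polynomial evaluates to 0, so (s + 10) is a factor.
Dividing out leaves s^2 + 21s + 110 = 0.
Factoring the quadratic: (s + 10)(s + 11) = 0.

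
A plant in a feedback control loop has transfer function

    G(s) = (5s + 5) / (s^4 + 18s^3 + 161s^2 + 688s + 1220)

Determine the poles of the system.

s = -4 + 2j, -4 - 2j, -5 + 6j, -5 - 6j

The poles are the roots of the denominator s^4 + 18s^3 + 161s^2 + 688s + 1220 = 0.
No real roots exist; factor into two real quadratics: (s^2 + 8s + 20)(s^2 + 10s + 61) = 0.
Each quadratic gives a conjugate pair via the quadratic formula.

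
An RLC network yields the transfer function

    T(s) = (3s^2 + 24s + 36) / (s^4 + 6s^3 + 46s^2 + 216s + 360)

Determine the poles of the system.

s = 6j, -6j, -3 + j, -3 - j

The poles are the roots of the denominator s^4 + 6s^3 + 46s^2 + 216s + 360 = 0.
No real roots exist; factor into two real quadratics: (s^2 + 36)(s^2 + 6s + 10) = 0.
Each quadratic gives a conjugate pair via the quadratic formula.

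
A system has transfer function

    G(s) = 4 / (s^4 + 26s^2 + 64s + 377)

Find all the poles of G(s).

s = 2 + 5j, 2 - 5j, -2 + 3j, -2 - 3j

The poles are the roots of the denominator s^4 + 26s^2 + 64s + 377 = 0.
No real roots exist; factor into two real quadratics: (s^2 - 4s + 29)(s^2 + 4s + 13) = 0.
Each quadratic gives a conjugate pair via the quadratic formula.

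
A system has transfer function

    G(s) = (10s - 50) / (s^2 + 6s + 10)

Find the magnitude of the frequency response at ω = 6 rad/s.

Substitute s = j6: numerator = -50 + j60, denominator = -26 + j36.
|G(j6)| = |-50 + j60| / |-26 + j36| = 78.102 / 44.407 ≈ 1.759.

|G(j6)| ≈ 1.759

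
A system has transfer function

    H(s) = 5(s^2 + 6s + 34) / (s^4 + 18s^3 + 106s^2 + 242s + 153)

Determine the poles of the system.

The poles are the roots of the denominator s^4 + 18s^3 + 106s^2 + 242s + 153 = 0.
Trying s = -9: the polynomial evaluates to 0, so (s + 9) is a factor.
Dividing out leaves s^3 + 9s^2 + 25s + 17 = 0.
This factors further as (s^2 + 8s + 17)(s + 1) = 0.

s = -4 ± j, -9, -1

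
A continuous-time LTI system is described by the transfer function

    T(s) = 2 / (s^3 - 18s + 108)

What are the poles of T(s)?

The poles are the roots of the denominator s^3 - 18s + 108 = 0.
Trying s = -6: the polynomial evaluates to 0, so (s + 6) is a factor.
Dividing out leaves s^2 - 6s + 18 = 0.
The quadratic formula then gives s = 3 ± 3j.

s = 3 + 3j, 3 - 3j, -6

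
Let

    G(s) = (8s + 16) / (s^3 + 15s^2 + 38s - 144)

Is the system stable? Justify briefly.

The denominator s^3 + 15s^2 + 38s - 144 factors as (s - 2)(s + 9)(s + 8), giving poles at s = 2, -9, -8.
Since the pole(s) at s = 2 lie in the right half-plane, the system is unstable.

unstable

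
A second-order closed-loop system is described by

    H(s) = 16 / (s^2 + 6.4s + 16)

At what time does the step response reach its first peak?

Comparing s^2 + 6.4s + 16 to s^2 + 2ζωₙs + ωₙ²: ωₙ = 4 rad/s and ζ = 6.4/(2·4) = 0.8.
ζωₙ = 6.4/2 = 3.2, so ω_d = ωₙ√(1−ζ²) = √(ωₙ² − (ζωₙ)²) = √(16 − 3.2²) = √5.76 = 2.400 rad/s.
t_p = π/ω_d = π/2.400 ≈ 1.309 s.

t_p ≈ 1.309 s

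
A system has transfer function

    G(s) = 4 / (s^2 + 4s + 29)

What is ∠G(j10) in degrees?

∠G(j10) ≈ -150.6°

At s = j10: numerator = 4, denominator = -71 + j40.
∠G = ∠num − ∠den = 0° − (150.60°) = -150.6°.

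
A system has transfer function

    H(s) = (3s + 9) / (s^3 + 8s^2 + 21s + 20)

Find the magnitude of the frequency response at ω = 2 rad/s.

Substitute s = j2: numerator = 9 + j6, denominator = -12 + j34.
|H(j2)| = |9 + j6| / |-12 + j34| = 10.817 / 36.056 = 0.3000.

|H(j2)| = 0.3000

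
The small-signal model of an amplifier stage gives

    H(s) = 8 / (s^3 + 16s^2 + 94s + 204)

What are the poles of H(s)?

The poles are the roots of the denominator s^3 + 16s^2 + 94s + 204 = 0.
Trying s = -6: the polynomial evaluates to 0, so (s + 6) is a factor.
Dividing out leaves s^2 + 10s + 34 = 0.
The quadratic formula then gives s = -5 ± 3j.

s = -5 ± 3j, -6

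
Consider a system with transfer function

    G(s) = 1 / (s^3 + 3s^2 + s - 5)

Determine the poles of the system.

s = -2 ± j, 1

The poles are the roots of the denominator s^3 + 3s^2 + s - 5 = 0.
Trying s = 1: the polynomial evaluates to 0, so (s - 1) is a factor.
Dividing out leaves s^2 + 4s + 5 = 0.
The quadratic formula then gives s = -2 ± 1j.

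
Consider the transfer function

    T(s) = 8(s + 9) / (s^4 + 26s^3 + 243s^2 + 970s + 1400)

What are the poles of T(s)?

The poles are the roots of the denominator s^4 + 26s^3 + 243s^2 + 970s + 1400 = 0.
Trying s = -7: the polynomial evaluates to 0, so (s + 7) is a factor.
Dividing out leaves s^3 + 19s^2 + 110s + 200 = 0.
This factors further as (s + 4)(s + 10)(s + 5) = 0.

s = -7, -4, -10, -5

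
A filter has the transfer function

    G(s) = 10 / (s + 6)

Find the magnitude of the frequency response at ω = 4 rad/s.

|G(j4)| ≈ 1.387

Substitute s = j4: numerator = 10, denominator = 6 + j4.
|G(j4)| = |10| / |6 + j4| = 10 / 7.2111 ≈ 1.387.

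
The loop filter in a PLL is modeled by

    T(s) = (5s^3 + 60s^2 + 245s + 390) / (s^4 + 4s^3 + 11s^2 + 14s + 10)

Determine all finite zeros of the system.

Set the numerator to zero: 5s^3 + 60s^2 + 245s + 390 = 0, i.e. 5·(s^3 + 12s^2 + 49s + 78) = 0.
Factoring: (s^2 + 6s + 13)(s + 6) = 0.

s = -3 + 2j, -3 - 2j, -6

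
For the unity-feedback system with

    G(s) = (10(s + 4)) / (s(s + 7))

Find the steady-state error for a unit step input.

G(s) has one pole at the origin.
This is a Type 1 system; for a step input the steady-state error is zero.

e_ss = 0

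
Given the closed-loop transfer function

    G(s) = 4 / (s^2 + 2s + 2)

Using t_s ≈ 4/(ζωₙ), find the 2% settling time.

t_s ≈ 4 s

Comparing s^2 + 2s + 2 to s^2 + 2ζωₙs + ωₙ²: ωₙ = √2 ≈ 1.414 rad/s and ζ = 2/(2·√2) ≈ 0.7071.
ζωₙ = 2/2 = 1, so t_s ≈ 4/(ζωₙ) = 4/1 = 4 s.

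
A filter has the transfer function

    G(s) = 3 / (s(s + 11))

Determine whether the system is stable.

marginally stable

The poles can be read from the denominator factors: s = 0, -11.
Since the simple pole(s) at s = 0 lie on the jω-axis with none in the right half-plane, the system is marginally stable.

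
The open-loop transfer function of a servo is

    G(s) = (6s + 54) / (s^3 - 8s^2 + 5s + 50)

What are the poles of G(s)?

The poles are the roots of the denominator s^3 - 8s^2 + 5s + 50 = 0.
Trying s = -2: the polynomial evaluates to 0, so (s + 2) is a factor.
Dividing out leaves s^2 - 10s + 25 = 0.
Factoring the quadratic: (s - 5)^2 = 0.

s = -2, 5, 5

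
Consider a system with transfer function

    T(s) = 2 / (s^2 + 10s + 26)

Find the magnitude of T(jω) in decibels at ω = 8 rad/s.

|T(j8)|_dB ≈ -32.9 dB

Substitute s = j8: numerator = 2, denominator = -38 + j80.
|T(j8)| = |2| / |-38 + j80| = 2 / 88.566 ≈ 0.02258.
In decibels: 20·log₁₀(0.02258) ≈ -32.9 dB.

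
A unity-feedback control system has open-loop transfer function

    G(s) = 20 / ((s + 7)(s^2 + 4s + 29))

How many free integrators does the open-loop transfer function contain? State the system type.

The denominator has no factor of s at the origin — no free integrator — so this is a Type 0 system.

Type 0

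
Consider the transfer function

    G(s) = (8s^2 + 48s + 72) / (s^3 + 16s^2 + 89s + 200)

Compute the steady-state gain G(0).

Set s = 0: G(0) = (72) / (200) = 9/25.

G(0) = 9/25 ≈ 0.3600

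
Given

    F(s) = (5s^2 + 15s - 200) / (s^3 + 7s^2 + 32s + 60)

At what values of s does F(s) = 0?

s = 5, -8

Set the numerator to zero: 5s^2 + 15s - 200 = 0, i.e. 5·(s^2 + 3s - 40) = 0.
Factoring: (s - 5)(s + 8) = 0.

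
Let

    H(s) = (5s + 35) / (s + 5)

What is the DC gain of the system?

H(0) = 7

Set s = 0: H(0) = (35) / (5) = 7.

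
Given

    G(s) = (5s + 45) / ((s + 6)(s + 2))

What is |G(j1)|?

|G(j1)| ≈ 3.329

Substitute s = j1: numerator = 45 + j5, denominator = 11 + j8.
|G(j1)| = |45 + j5| / |11 + j8| = 45.277 / 13.601 ≈ 3.329.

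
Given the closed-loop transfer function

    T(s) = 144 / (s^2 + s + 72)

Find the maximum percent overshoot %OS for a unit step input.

%OS ≈ 83.1%

Comparing s^2 + s + 72 to s^2 + 2ζωₙs + ωₙ²: ωₙ = √72 ≈ 8.485 rad/s and ζ = 1/(2·√72) ≈ 0.05893.
%OS = 100·exp(−πζ/√(1−ζ²)) = 100·exp(−π·0.05893/√(1−0.05893²)) ≈ 83.1%.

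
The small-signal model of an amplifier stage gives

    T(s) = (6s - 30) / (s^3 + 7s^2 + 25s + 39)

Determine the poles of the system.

The poles are the roots of the denominator s^3 + 7s^2 + 25s + 39 = 0.
Trying s = -3: the polynomial evaluates to 0, so (s + 3) is a factor.
Dividing out leaves s^2 + 4s + 13 = 0.
The quadratic formula then gives s = -2 ± 3j.

s = -2 + 3j, -2 - 3j, -3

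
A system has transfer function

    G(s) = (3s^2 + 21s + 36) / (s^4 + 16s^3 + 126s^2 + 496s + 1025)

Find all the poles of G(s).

The poles are the roots of the denominator s^4 + 16s^3 + 126s^2 + 496s + 1025 = 0.
No real roots exist; factor into two real quadratics: (s^2 + 6s + 25)(s^2 + 10s + 41) = 0.
Each quadratic gives a conjugate pair via the quadratic formula.

s = -3 + 4j, -3 - 4j, -5 + 4j, -5 - 4j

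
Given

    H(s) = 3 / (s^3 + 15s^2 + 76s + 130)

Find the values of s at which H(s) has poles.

s = -5, -5 + j, -5 - j

The poles are the roots of the denominator s^3 + 15s^2 + 76s + 130 = 0.
Trying s = -5: the polynomial evaluates to 0, so (s + 5) is a factor.
Dividing out leaves s^2 + 10s + 26 = 0.
The quadratic formula then gives s = -5 ± 1j.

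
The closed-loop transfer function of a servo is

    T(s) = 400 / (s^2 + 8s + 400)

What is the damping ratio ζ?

Compare the denominator to the standard form s^2 + 2ζωₙs + ωₙ².
ωₙ² = 400, so ωₙ = 20 rad/s.
2ζωₙ = 8, so ζ = 8/(2·20) = 0.2.
With ζ = 0.2 the response is underdamped.

ζ = 0.2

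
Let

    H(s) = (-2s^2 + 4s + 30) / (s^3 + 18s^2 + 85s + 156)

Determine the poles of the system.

s = -3 ± 2j, -12

The poles are the roots of the denominator s^3 + 18s^2 + 85s + 156 = 0.
Trying s = -12: the polynomial evaluates to 0, so (s + 12) is a factor.
Dividing out leaves s^2 + 6s + 13 = 0.
The quadratic formula then gives s = -3 ± 2j.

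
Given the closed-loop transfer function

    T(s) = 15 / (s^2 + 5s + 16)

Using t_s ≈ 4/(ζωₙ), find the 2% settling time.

t_s ≈ 1.600 s

Comparing s^2 + 5s + 16 to s^2 + 2ζωₙs + ωₙ²: ωₙ = 4 rad/s and ζ = 5/(2·4) = 0.625.
ζωₙ = 5/2 = 2.5, so t_s ≈ 4/(ζωₙ) = 4/2.5 = 1.600 s.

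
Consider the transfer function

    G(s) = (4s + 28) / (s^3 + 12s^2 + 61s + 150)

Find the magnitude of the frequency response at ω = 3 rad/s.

Substitute s = j3: numerator = 28 + j12, denominator = 42 + j156.
|G(j3)| = |28 + j12| / |42 + j156| = 30.463 / 161.55 ≈ 0.1886.

|G(j3)| ≈ 0.1886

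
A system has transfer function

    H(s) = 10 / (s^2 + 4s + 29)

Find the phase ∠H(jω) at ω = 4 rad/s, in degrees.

At s = j4: numerator = 10, denominator = 13 + j16.
∠H = ∠num − ∠den = 0° − (50.906°) = -50.91°.

∠H(j4) ≈ -50.91°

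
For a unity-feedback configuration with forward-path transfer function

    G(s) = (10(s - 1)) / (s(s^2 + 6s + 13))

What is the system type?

The denominator has 1 factor of s at the origin (free integrator), so this is a Type 1 system.

Type 1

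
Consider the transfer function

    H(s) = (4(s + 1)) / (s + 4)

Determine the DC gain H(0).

H(0) = 1

Set s = 0: H(0) = (4) / (4) = 1.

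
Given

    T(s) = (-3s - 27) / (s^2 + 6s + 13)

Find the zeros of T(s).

s = -9

Set the numerator to zero: -3s - 27 = 0, i.e. -3·(s + 9) = 0.
So s = -9.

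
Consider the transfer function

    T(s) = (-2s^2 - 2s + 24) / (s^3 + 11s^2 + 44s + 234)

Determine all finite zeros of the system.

Set the numerator to zero: -2s^2 - 2s + 24 = 0, i.e. -2·(s^2 + s - 12) = 0.
Factoring: (s - 3)(s + 4) = 0.

s = 3, -4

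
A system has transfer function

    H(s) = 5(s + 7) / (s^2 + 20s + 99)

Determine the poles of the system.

The poles are the roots of the denominator s^2 + 20s + 99 = 0.
Factoring: (s + 11)(s + 9) = 0, so s = -11 and s = -9.

s = -11, -9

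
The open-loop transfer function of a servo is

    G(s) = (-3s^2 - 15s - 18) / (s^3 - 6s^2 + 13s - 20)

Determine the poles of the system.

The poles are the roots of the denominator s^3 - 6s^2 + 13s - 20 = 0.
Trying s = 4: the polynomial evaluates to 0, so (s - 4) is a factor.
Dividing out leaves s^2 - 2s + 5 = 0.
The quadratic formula then gives s = 1 ± 2j.

s = 1 + 2j, 1 - 2j, 4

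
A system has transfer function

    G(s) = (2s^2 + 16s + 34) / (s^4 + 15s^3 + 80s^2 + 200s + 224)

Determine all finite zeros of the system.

s = -4 ± j

Set the numerator to zero: 2s^2 + 16s + 34 = 0, i.e. 2·(s^2 + 8s + 17) = 0.
Factoring: (s^2 + 8s + 17) = 0.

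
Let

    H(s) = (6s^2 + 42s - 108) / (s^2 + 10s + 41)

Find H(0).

Set s = 0: H(0) = (-108) / (41) = -108/41.

H(0) = -108/41 ≈ -2.634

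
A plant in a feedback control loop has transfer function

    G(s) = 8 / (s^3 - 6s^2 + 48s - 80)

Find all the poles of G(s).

s = 2 + 6j, 2 - 6j, 2

The poles are the roots of the denominator s^3 - 6s^2 + 48s - 80 = 0.
Trying s = 2: the polynomial evaluates to 0, so (s - 2) is a factor.
Dividing out leaves s^2 - 4s + 40 = 0.
The quadratic formula then gives s = 2 ± 6j.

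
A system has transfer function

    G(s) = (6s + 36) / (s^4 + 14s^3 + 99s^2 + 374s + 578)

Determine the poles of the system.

The poles are the roots of the denominator s^4 + 14s^3 + 99s^2 + 374s + 578 = 0.
No real roots exist; factor into two real quadratics: (s^2 + 6s + 34)(s^2 + 8s + 17) = 0.
Each quadratic gives a conjugate pair via the quadratic formula.

s = -3 + 5j, -3 - 5j, -4 + j, -4 - j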